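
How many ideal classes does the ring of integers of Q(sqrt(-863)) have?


K = Q(sqrt(-863)). d mod 4 = 1, so D = disc(K) = d = -863
h(K) equals the number of primitive reduced positive-definite forms (a, b, c) = a*x^2 + b*x*y + c*y^2 with b^2 - 4ac = D,
where reduced means |b| <= a <= c, with b >= 0 whenever |b| = a or a = c, and primitive means gcd(a, b, c) = 1.
Reduced forces 3a^2 <= |D| = 863, so 1 <= a <= 16; b must have the parity of D, and c = (b^2 - D)/(4a) must be an integer >= a.
Enumerate a = 1..16, b in [-a, a]:
  a=1: (1, 1, 216)  [1]
  a=2: (2, -1, 108), (2, 1, 108)  [2]
  a=3: (3, -1, 72), (3, 1, 72)  [2]
  a=4: (4, -1, 54), (4, 1, 54)  [2]
  a=5: none
  a=6: (6, -5, 37), (6, -1, 36), (6, 1, 36), (6, 5, 37)  [4]
  a=7: none
  a=8: (8, -1, 27), (8, 1, 27)  [2]
  a=9: (9, -1, 24), (9, 1, 24)  [2]
  a=10..11: none
  a=12: (12, -7, 19), (12, -1, 18), (12, 1, 18), (12, 7, 19)  [4]
  a=13..15: none
  a=16: (16, -15, 17), (16, 15, 17)  [2]
Total reduced forms: 1 + 2 + 2 + 2 + 4 + 2 + 2 + 4 + 2 = 21
h = 21

21


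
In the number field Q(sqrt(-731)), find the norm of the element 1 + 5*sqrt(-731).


N(a + b*sqrt(d)) = a^2 - d*b^2
= (1)^2 - (-731)*(5)^2
= 1 + 18275
= 18276

18276


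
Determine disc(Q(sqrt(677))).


For K = Q(sqrt(d)) with d squarefree: disc(K) = d if d = 1 mod 4, and disc(K) = 4d if d = 2 or 3 mod 4.
Here d = 677, and d mod 4 = 1.
d = 1 mod 4 (O_K = Z[(1+sqrt(d))/2]), so disc(K) = d = 677

677


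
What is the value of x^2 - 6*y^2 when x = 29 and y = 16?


x^2 - d*y^2
= 29^2 - 6*16^2
= 841 - 1536
= -695

-695


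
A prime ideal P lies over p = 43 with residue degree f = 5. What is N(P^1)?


N(P^a) = p^(a*f)
= 43^(1*5)
= 43^5
= 147008443

147008443


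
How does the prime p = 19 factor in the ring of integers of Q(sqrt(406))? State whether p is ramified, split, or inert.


K = Q(sqrt(406)). Since d mod 4 = 2, disc(K) = 1624.
Check p | disc: 1624 mod 19 = 9.
p does not divide disc. Compute Legendre symbol (d/p):
7^((19-1)/2) mod 19 = 1
(d/p) = 1, so p splits: (p) = P*P' with e=1, f=1, g=2.
Therefore p is split.

split


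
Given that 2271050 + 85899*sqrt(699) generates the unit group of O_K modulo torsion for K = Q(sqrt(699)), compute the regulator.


epsilon = 2271050 + 85899*sqrt(699)
= 4.5421e+06
R = ln(4.5421e+06)
= 15.3289

15.3289


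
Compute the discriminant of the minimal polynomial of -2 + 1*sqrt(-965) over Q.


The element -2 + 1*sqrt(-965) has minimal polynomial:
x^2 + 4*x + 969
Discriminant = (4)^2 - 4*(969)
= 16 - 3876
= -3860

-3860


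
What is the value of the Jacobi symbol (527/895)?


Compute (527/895) via quadratic reciprocity:
  reciprocity: (527/895) -> -(895/527)
  reduce: (368/527)
  pull out 2: (2/527) = +1  (since 527 mod 8 = 7)
  pull out 2: (2/527) = +1  (since 527 mod 8 = 7)
  pull out 2: (2/527) = +1  (since 527 mod 8 = 7)
  pull out 2: (2/527) = +1  (since 527 mod 8 = 7)
  reciprocity: (23/527) -> -(527/23)
  reduce: (21/23)
  reciprocity: (21/23) -> +(23/21)
  reduce: (2/21)
  pull out 2: (2/21) = -1  (since 21 mod 8 = 5)
  (1/21) = 1
Product of signs = -1

-1


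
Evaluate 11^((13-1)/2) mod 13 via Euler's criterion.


p = 13 is prime and the exponent is (p-1)/2 = 6, so by Euler's criterion 11^6 = (11/13) = +1 or -1 mod 13.
Compute by square-and-multiply:
  6 = 4 + 2 (binary 110)
  Repeated squaring mod 13: 11^1 = 11, 11^2 = 4, 11^4 = 3
  11^6 = 11^4 * 11^2 = 3 * 4 mod 13
    3 * 4 = 12 = 12 mod 13
  11^6 = 12 mod 13
Result 12 = p - 1 = -1 mod 13: 11 is a quadratic non-residue mod 13. As a residue in [0, p-1] the value is 12.
11^6 mod 13 = 12

12


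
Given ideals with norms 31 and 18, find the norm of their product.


N(IJ) = N(I) * N(J)
= 31 * 18
= 558

558


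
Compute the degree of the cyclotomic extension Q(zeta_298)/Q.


The degree equals Euler's totient phi(298).
298 = 2 * 149
phi(298) = 148

148


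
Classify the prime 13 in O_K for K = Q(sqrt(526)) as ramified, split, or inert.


K = Q(sqrt(526)). Since d mod 4 = 2, disc(K) = 2104.
Check p | disc: 2104 mod 13 = 11.
p does not divide disc. Compute Legendre symbol (d/p):
6^((13-1)/2) mod 13 = -1
(d/p) = -1, so p is inert: (p) stays prime with e=1, f=2, g=1.
Therefore p is inert.

inert


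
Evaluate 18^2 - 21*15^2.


x^2 - d*y^2
= 18^2 - 21*15^2
= 324 - 4725
= -4401

-4401


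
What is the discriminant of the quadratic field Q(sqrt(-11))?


For K = Q(sqrt(d)) with d squarefree: disc(K) = d if d = 1 mod 4, and disc(K) = 4d if d = 2 or 3 mod 4.
Here d = -11, and d mod 4 = 1.
d = 1 mod 4 (O_K = Z[(1+sqrt(d))/2]), so disc(K) = d = -11

-11


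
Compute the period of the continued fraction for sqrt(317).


Run the CF algorithm for sqrt(317).
a_0 = floor(sqrt(317)) = 17; set m_0=0, q_0=1.
Recurrence: m' = q*a - m,  q' = (d - m'^2)/q,  a' = floor((a_0 + m')/q').
  step 1: m=17, q=28, a=1
  step 2: m=11, q=7, a=4
  step 3: m=17, q=4, a=8
  step 4: m=15, q=23, a=1
  step 5: m=8, q=11, a=2
  step 6: m=14, q=11, a=2
  step 7: m=8, q=23, a=1
  step 8: m=15, q=4, a=8
  step 9: m=17, q=7, a=4
  step 10: m=11, q=28, a=1
  step 11: m=17, q=1, a=34
a_11 = 2*a_0 = 34, so the period closes here.
sqrt(317) = [17; 1, 4, 8, 1, 2, 2, 1, 8, 4, 1, 34]
Period length = 11

11


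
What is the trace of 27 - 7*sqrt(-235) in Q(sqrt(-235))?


Tr(a + b*sqrt(d)) = (a + b*sqrt(d)) + (a - b*sqrt(d)) = 2a
= 2 * (27)
= 54

54


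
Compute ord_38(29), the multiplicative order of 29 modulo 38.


We want ord_38(29), the smallest k >= 1 with 29^k = 1 mod 38.
n = 38 = 2 * 19, phi(38) = 18; the order divides phi(n).
Divisors of 18: 1, 2, 3, 6, 9, 18
Repeated squaring mod 38: 29^1 = 29, 29^2 = 5, 29^4 = 25, 29^8 = 17, 29^16 = 23
Test divisors in increasing order:
  k=1: 29^1 = 29 mod 38
  k=2: 29^2 = 5 mod 38
  k=3: 29^3 = 5 * 29 = 31 mod 38
  k=6: 29^6 = 25 * 5 = 11 mod 38
  k=9: 29^9 = 17 * 29 = 37 mod 38
  k=18: 29^18 = 23 * 5 = 1 mod 38  <- first divisor giving 1
Order = 18

18


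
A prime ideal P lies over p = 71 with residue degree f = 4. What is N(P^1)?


N(P^a) = p^(a*f)
= 71^(1*4)
= 71^4
= 25411681

25411681


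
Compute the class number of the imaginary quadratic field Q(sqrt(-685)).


K = Q(sqrt(-685)). d mod 4 = 3, so D = disc(K) = 4d = -2740
h(K) equals the number of primitive reduced positive-definite forms (a, b, c) = a*x^2 + b*x*y + c*y^2 with b^2 - 4ac = D,
where reduced means |b| <= a <= c, with b >= 0 whenever |b| = a or a = c, and primitive means gcd(a, b, c) = 1.
Reduced forces 3a^2 <= |D| = 2740, so 1 <= a <= 30; b must have the parity of D, and c = (b^2 - D)/(4a) must be an integer >= a.
Enumerate a = 1..30, b in [-a, a]:
  a=1: (1, 0, 685)  [1]
  a=2: (2, 2, 343)  [1]
  a=3..4: none
  a=5: (5, 0, 137)  [1]
  a=6: none
  a=7: (7, -2, 98), (7, 2, 98)  [2]
  a=8..9: none
  a=10: (10, 10, 71)  [1]
  a=11..12: none
  a=13: (13, -4, 53), (13, 4, 53)  [2]
  a=14: (14, -2, 49), (14, 2, 49)  [2]
  a=15..25: none
  a=26: (26, -22, 31), (26, 22, 31)  [2]
  a=27..30: none
Total reduced forms: 1 + 1 + 1 + 2 + 1 + 2 + 2 + 2 = 12
h = 12

12


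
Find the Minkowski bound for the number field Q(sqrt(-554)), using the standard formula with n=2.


d = -554, d mod 4 = 2, so disc(K) = 4d = -2216; |disc(K)| = 2216
Imaginary quadratic field, so n = 2, s = r2 = 1, r1 = 0
M = (n!/n^n) * (4/pi)^s * sqrt(|disc(K)|) = (2!/2^2) * (4/pi)^1 * sqrt(2216)
= 0.5 * 1.273240 * 47.074409
= 29.9685

29.9685


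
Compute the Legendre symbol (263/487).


p = 487 is prime, so compute (263/487) with the reciprocity algorithm (Jacobi-symbol steps: pull out 2s via (2/n), flip via reciprocity, reduce):
  reciprocity: (263/487) -> -(487/263)
  reduce: (224/263)
  pull out 2: (2/263) = +1  (since 263 mod 8 = 7)
  pull out 2: (2/263) = +1  (since 263 mod 8 = 7)
  pull out 2: (2/263) = +1  (since 263 mod 8 = 7)
  pull out 2: (2/263) = +1  (since 263 mod 8 = 7)
  pull out 2: (2/263) = +1  (since 263 mod 8 = 7)
  reciprocity: (7/263) -> -(263/7)
  reduce: (4/7)
  pull out 2: (2/7) = +1  (since 7 mod 8 = 7)
  pull out 2: (2/7) = +1  (since 7 mod 8 = 7)
  (1/7) = 1
Product of signs = 1
(263/487) = 1

1


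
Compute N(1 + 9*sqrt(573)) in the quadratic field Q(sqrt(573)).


N(a + b*sqrt(d)) = a^2 - d*b^2
= (1)^2 - (573)*(9)^2
= 1 - 46413
= -46412

-46412


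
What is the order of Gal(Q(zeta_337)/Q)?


|Gal(Q(zeta_337)/Q)| = phi(337)
= 336

336


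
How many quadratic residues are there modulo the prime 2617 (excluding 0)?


For prime p, the number of non-zero quadratic residues is (p-1)/2.
= (2617-1)/2
= 1308

1308


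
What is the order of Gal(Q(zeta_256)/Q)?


|Gal(Q(zeta_256)/Q)| = phi(256)
= 128

128


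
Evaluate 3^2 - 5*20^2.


x^2 - d*y^2
= 3^2 - 5*20^2
= 9 - 2000
= -1991

-1991


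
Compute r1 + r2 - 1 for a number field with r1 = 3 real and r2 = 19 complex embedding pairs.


By Dirichlet's unit theorem:
rank = r1 + r2 - 1
= 3 + 19 - 1
= 21

21


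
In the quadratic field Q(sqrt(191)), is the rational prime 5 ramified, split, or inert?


K = Q(sqrt(191)). Since d mod 4 = 3, disc(K) = 764.
Check p | disc: 764 mod 5 = 4.
p does not divide disc. Compute Legendre symbol (d/p):
1^((5-1)/2) mod 5 = 1
(d/p) = 1, so p splits: (p) = P*P' with e=1, f=1, g=2.
Therefore p is split.

split


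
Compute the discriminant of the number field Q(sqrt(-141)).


For K = Q(sqrt(d)) with d squarefree: disc(K) = d if d = 1 mod 4, and disc(K) = 4d if d = 2 or 3 mod 4.
Here d = -141, and d mod 4 = 3.
d = 3 mod 4, not 1 (O_K = Z[sqrt(d)]), so disc(K) = 4d = 4 * (-141) = -564

-564


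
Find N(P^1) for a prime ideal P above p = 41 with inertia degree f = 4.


N(P^a) = p^(a*f)
= 41^(1*4)
= 41^4
= 2825761

2825761


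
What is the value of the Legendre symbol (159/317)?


p = 317 is prime, so compute (159/317) with the reciprocity algorithm (Jacobi-symbol steps: pull out 2s via (2/n), flip via reciprocity, reduce):
  reciprocity: (159/317) -> +(317/159)
  reduce: (158/159)
  pull out 2: (2/159) = +1  (since 159 mod 8 = 7)
  reciprocity: (79/159) -> -(159/79)
  reduce: (1/79)
  (1/79) = 1
Product of signs = -1
(159/317) = -1

-1


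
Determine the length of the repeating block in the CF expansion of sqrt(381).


Run the CF algorithm for sqrt(381).
a_0 = floor(sqrt(381)) = 19; set m_0=0, q_0=1.
Recurrence: m' = q*a - m,  q' = (d - m'^2)/q,  a' = floor((a_0 + m')/q').
  step 1: m=19, q=20, a=1
  step 2: m=1, q=19, a=1
  step 3: m=18, q=3, a=12
  step 4: m=18, q=19, a=1
  step 5: m=1, q=20, a=1
  step 6: m=19, q=1, a=38
a_6 = 2*a_0 = 38, so the period closes here.
sqrt(381) = [19; 1, 1, 12, 1, 1, 38]
Period length = 6

6


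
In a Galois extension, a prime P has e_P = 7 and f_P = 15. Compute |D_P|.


|D_P| = e * f
= 7 * 15
= 105

105


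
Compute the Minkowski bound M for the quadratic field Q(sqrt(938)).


d = 938, d mod 4 = 2, so disc(K) = 4d = 3752; |disc(K)| = 3752
Real quadratic field, so n = 2, s = r2 = 0, r1 = 2
M = (n!/n^n) * (4/pi)^s * sqrt(|disc(K)|) = (2!/2^2) * (4/pi)^0 * sqrt(3752)
= 0.5 * 1.000000 * 61.253571
= 30.6268

30.6268


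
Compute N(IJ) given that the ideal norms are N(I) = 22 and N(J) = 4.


N(IJ) = N(I) * N(J)
= 22 * 4
= 88

88


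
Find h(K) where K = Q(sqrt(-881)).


K = Q(sqrt(-881)). d mod 4 = 3, so D = disc(K) = 4d = -3524
h(K) equals the number of primitive reduced positive-definite forms (a, b, c) = a*x^2 + b*x*y + c*y^2 with b^2 - 4ac = D,
where reduced means |b| <= a <= c, with b >= 0 whenever |b| = a or a = c, and primitive means gcd(a, b, c) = 1.
Reduced forces 3a^2 <= |D| = 3524, so 1 <= a <= 34; b must have the parity of D, and c = (b^2 - D)/(4a) must be an integer >= a.
Enumerate a = 1..34, b in [-a, a]:
  a=1: (1, 0, 881)  [1]
  a=2: (2, 2, 441)  [1]
  a=3: (3, -2, 294), (3, 2, 294)  [2]
  a=4: none
  a=5: (5, -4, 177), (5, 4, 177)  [2]
  a=6: (6, -2, 147), (6, 2, 147)  [2]
  a=7: (7, -2, 126), (7, 2, 126)  [2]
  a=8: none
  a=9: (9, -2, 98), (9, 2, 98)  [2]
  a=10: (10, -6, 89), (10, 6, 89)  [2]
  a=11..12: none
  a=13: (13, -8, 69), (13, 8, 69)  [2]
  a=14: (14, -2, 63), (14, 2, 63)  [2]
  a=15: (15, -14, 62), (15, -4, 59), (15, 4, 59), (15, 14, 62)  [4]
  a=16..17: none
  a=18: (18, -2, 49), (18, 2, 49)  [2]
  a=19..20: none
  a=21: (21, -16, 45), (21, -2, 42), (21, 2, 42), (21, 16, 45)  [4]
  a=22: none
  a=23: (23, -8, 39), (23, 8, 39)  [2]
  a=24: none
  a=25: (25, -24, 41), (25, 24, 41)  [2]
  a=26: (26, -18, 37), (26, 18, 37)  [2]
  a=27: (27, -16, 35), (27, 16, 35)  [2]
  a=28..29: none
  a=30: (30, -26, 35), (30, -14, 31), (30, 14, 31), (30, 26, 35)  [4]
  a=31..34: none
Total reduced forms: 1 + 1 + 2 + 2 + 2 + 2 + 2 + 2 + 2 + 2 + 4 + 2 + 4 + 2 + 2 + 2 + 2 + 4 = 40
h = 40

40


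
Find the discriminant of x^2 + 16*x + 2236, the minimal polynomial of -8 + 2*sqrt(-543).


The element -8 + 2*sqrt(-543) has minimal polynomial:
x^2 + 16*x + 2236
Discriminant = (16)^2 - 4*(2236)
= 256 - 8944
= -8688

-8688


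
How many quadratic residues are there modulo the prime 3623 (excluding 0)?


For prime p, the number of non-zero quadratic residues is (p-1)/2.
= (3623-1)/2
= 1811

1811


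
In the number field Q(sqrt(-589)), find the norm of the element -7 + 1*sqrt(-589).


N(a + b*sqrt(d)) = a^2 - d*b^2
= (-7)^2 - (-589)*(1)^2
= 49 + 589
= 638

638


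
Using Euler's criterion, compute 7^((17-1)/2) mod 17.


p = 17 is prime and the exponent is (p-1)/2 = 8, so by Euler's criterion 7^8 = (7/17) = +1 or -1 mod 17.
Compute by square-and-multiply:
  8 = 8 (binary 1000)
  Repeated squaring mod 17: 7^1 = 7, 7^2 = 15, 7^4 = 4, 7^8 = 16
  7^8 = 16 mod 17
Result 16 = p - 1 = -1 mod 17: 7 is a quadratic non-residue mod 17. As a residue in [0, p-1] the value is 16.
7^8 mod 17 = 16

16


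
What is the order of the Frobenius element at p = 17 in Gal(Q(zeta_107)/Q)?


The Frobenius at p in Gal(Q(zeta_n)/Q) = (Z/nZ)* is the class of p, so its order is ord_107(17), the smallest k >= 1 with 17^k = 1 mod 107.
n = 107 = 107, phi(107) = 106; the order divides phi(n).
Divisors of 106: 1, 2, 53, 106
Repeated squaring mod 107: 17^1 = 17, 17^2 = 75, 17^4 = 61, 17^8 = 83, 17^16 = 41, 17^32 = 76, 17^64 = 105
Test divisors in increasing order:
  k=1: 17^1 = 17 mod 107
  k=2: 17^2 = 75 mod 107
  k=53: 17^53 = 76 * 41 * 61 * 17 = 106 mod 107
  k=106: 17^106 = 105 * 76 * 83 * 75 = 1 mod 107  <- first divisor giving 1
Order = 106

106


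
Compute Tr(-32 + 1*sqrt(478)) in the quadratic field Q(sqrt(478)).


Tr(a + b*sqrt(d)) = (a + b*sqrt(d)) + (a - b*sqrt(d)) = 2a
= 2 * (-32)
= -64

-64


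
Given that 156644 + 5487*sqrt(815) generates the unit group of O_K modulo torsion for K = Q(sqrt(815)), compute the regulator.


epsilon = 156644 + 5487*sqrt(815)
= 313288.0000
R = ln(313288.0000)
= 12.6549

12.6549


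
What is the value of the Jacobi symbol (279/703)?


Compute (279/703) via quadratic reciprocity:
  reciprocity: (279/703) -> -(703/279)
  reduce: (145/279)
  reciprocity: (145/279) -> +(279/145)
  reduce: (134/145)
  pull out 2: (2/145) = +1  (since 145 mod 8 = 1)
  reciprocity: (67/145) -> +(145/67)
  reduce: (11/67)
  reciprocity: (11/67) -> -(67/11)
  reduce: (1/11)
  (1/11) = 1
Product of signs = 1

1


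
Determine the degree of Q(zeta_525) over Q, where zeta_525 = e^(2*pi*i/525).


The degree equals Euler's totient phi(525).
525 = 3 * 5^2 * 7
phi(525) = 240

240


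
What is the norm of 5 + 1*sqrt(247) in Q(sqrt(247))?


N(a + b*sqrt(d)) = a^2 - d*b^2
= (5)^2 - (247)*(1)^2
= 25 - 247
= -222

-222


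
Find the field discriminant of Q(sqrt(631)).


For K = Q(sqrt(d)) with d squarefree: disc(K) = d if d = 1 mod 4, and disc(K) = 4d if d = 2 or 3 mod 4.
Here d = 631, and d mod 4 = 3.
d = 3 mod 4, not 1 (O_K = Z[sqrt(d)]), so disc(K) = 4d = 4 * (631) = 2524

2524


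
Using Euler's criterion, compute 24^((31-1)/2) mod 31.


p = 31 is prime and the exponent is (p-1)/2 = 15, so by Euler's criterion 24^15 = (24/31) = +1 or -1 mod 31.
Compute by square-and-multiply:
  15 = 8 + 4 + 2 + 1 (binary 1111)
  Repeated squaring mod 31: 24^1 = 24, 24^2 = 18, 24^4 = 14, 24^8 = 10
  24^15 = 24^8 * 24^4 * 24^2 * 24^1 = 10 * 14 * 18 * 24 mod 31
    10 * 14 = 140 = 16 mod 31
    16 * 18 = 288 = 9 mod 31
    9 * 24 = 216 = 30 mod 31
  24^15 = 30 mod 31
Result 30 = p - 1 = -1 mod 31: 24 is a quadratic non-residue mod 31. As a residue in [0, p-1] the value is 30.
24^15 mod 31 = 30

30


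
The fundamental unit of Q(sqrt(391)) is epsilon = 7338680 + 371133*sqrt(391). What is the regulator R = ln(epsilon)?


epsilon = 7338680 + 371133*sqrt(391)
= 1.4677e+07
R = ln(1.4677e+07)
= 16.5018

16.5018


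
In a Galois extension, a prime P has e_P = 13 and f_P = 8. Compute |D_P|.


|D_P| = e * f
= 13 * 8
= 104

104


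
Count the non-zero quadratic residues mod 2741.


For prime p, the number of non-zero quadratic residues is (p-1)/2.
= (2741-1)/2
= 1370

1370


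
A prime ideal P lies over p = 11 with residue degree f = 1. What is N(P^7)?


N(P^a) = p^(a*f)
= 11^(7*1)
= 11^7
= 19487171

19487171


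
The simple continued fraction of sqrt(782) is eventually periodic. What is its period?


Run the CF algorithm for sqrt(782).
a_0 = floor(sqrt(782)) = 27; set m_0=0, q_0=1.
Recurrence: m' = q*a - m,  q' = (d - m'^2)/q,  a' = floor((a_0 + m')/q').
  step 1: m=27, q=53, a=1
  step 2: m=26, q=2, a=26
  step 3: m=26, q=53, a=1
  step 4: m=27, q=1, a=54
a_4 = 2*a_0 = 54, so the period closes here.
sqrt(782) = [27; 1, 26, 1, 54]
Period length = 4

4


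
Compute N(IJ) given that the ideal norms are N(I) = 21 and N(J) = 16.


N(IJ) = N(I) * N(J)
= 21 * 16
= 336

336


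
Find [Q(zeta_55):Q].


The degree equals Euler's totient phi(55).
55 = 5 * 11
phi(55) = 40

40


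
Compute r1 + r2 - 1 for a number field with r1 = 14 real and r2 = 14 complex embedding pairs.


By Dirichlet's unit theorem:
rank = r1 + r2 - 1
= 14 + 14 - 1
= 27

27


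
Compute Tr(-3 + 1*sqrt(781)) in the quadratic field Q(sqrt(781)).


Tr(a + b*sqrt(d)) = (a + b*sqrt(d)) + (a - b*sqrt(d)) = 2a
= 2 * (-3)
= -6

-6


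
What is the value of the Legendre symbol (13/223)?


p = 223 is prime, so compute (13/223) with the reciprocity algorithm (Jacobi-symbol steps: pull out 2s via (2/n), flip via reciprocity, reduce):
  reciprocity: (13/223) -> +(223/13)
  reduce: (2/13)
  pull out 2: (2/13) = -1  (since 13 mod 8 = 5)
  (1/13) = 1
Product of signs = -1
(13/223) = -1

-1


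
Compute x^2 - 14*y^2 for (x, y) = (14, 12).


x^2 - d*y^2
= 14^2 - 14*12^2
= 196 - 2016
= -1820

-1820


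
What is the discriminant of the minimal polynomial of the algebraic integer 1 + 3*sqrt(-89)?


The element 1 + 3*sqrt(-89) has minimal polynomial:
x^2 - 2*x + 802
Discriminant = (-2)^2 - 4*(802)
= 4 - 3208
= -3204

-3204


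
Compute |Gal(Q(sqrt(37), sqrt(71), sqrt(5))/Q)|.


The 3 square roots of distinct primes are multiplicatively independent over Q,
so [K:Q] = 2^3 and Gal(K/Q) is isomorphic to (Z/2Z)^3.
|Gal| = 2^3 = 8

8


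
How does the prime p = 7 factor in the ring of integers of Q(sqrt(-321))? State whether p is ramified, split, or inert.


K = Q(sqrt(-321)). Since d mod 4 = 3, disc(K) = -1284.
Check p | disc: -1284 mod 7 = 4.
p does not divide disc. Compute Legendre symbol (d/p):
1^((7-1)/2) mod 7 = 1
(d/p) = 1, so p splits: (p) = P*P' with e=1, f=1, g=2.
Therefore p is split.

split


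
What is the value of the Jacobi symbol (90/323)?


Compute (90/323) via quadratic reciprocity:
  pull out 2: (2/323) = -1  (since 323 mod 8 = 3)
  reciprocity: (45/323) -> +(323/45)
  reduce: (8/45)
  pull out 2: (2/45) = -1  (since 45 mod 8 = 5)
  pull out 2: (2/45) = -1  (since 45 mod 8 = 5)
  pull out 2: (2/45) = -1  (since 45 mod 8 = 5)
  (1/45) = 1
Product of signs = 1

1


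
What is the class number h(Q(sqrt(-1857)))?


K = Q(sqrt(-1857)). d mod 4 = 3, so D = disc(K) = 4d = -7428
h(K) equals the number of primitive reduced positive-definite forms (a, b, c) = a*x^2 + b*x*y + c*y^2 with b^2 - 4ac = D,
where reduced means |b| <= a <= c, with b >= 0 whenever |b| = a or a = c, and primitive means gcd(a, b, c) = 1.
Reduced forces 3a^2 <= |D| = 7428, so 1 <= a <= 49; b must have the parity of D, and c = (b^2 - D)/(4a) must be an integer >= a.
Enumerate a = 1..49, b in [-a, a]:
  a=1: (1, 0, 1857)  [1]
  a=2: (2, 2, 929)  [1]
  a=3: (3, 0, 619)  [1]
  a=4..5: none
  a=6: (6, 6, 311)  [1]
  a=7..16: none
  a=17: (17, -16, 113), (17, 16, 113)  [2]
  a=18: none
  a=19: (19, -18, 102), (19, 18, 102)  [2]
  a=20..22: none
  a=23: (23, -22, 86), (23, 22, 86)  [2]
  a=24..28: none
  a=29: (29, -24, 69), (29, 24, 69)  [2]
  a=30..33: none
  a=34: (34, -18, 57), (34, 18, 57)  [2]
  a=35..36: none
  a=37: (37, -34, 58), (37, 34, 58)  [2]
  a=38: (38, -18, 51), (38, 18, 51)  [2]
  a=39..42: none
  a=43: (43, -22, 46), (43, 22, 46)  [2]
  a=44..49: none
Total reduced forms: 1 + 1 + 1 + 1 + 2 + 2 + 2 + 2 + 2 + 2 + 2 + 2 = 20
h = 20

20


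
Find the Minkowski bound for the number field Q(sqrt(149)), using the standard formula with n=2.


d = 149, d mod 4 = 1, so disc(K) = d = 149; |disc(K)| = 149
Real quadratic field, so n = 2, s = r2 = 0, r1 = 2
M = (n!/n^n) * (4/pi)^s * sqrt(|disc(K)|) = (2!/2^2) * (4/pi)^0 * sqrt(149)
= 0.5 * 1.000000 * 12.206556
= 6.1033

6.1033


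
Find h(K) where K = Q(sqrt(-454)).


K = Q(sqrt(-454)). d mod 4 = 2, so D = disc(K) = 4d = -1816
h(K) equals the number of primitive reduced positive-definite forms (a, b, c) = a*x^2 + b*x*y + c*y^2 with b^2 - 4ac = D,
where reduced means |b| <= a <= c, with b >= 0 whenever |b| = a or a = c, and primitive means gcd(a, b, c) = 1.
Reduced forces 3a^2 <= |D| = 1816, so 1 <= a <= 24; b must have the parity of D, and c = (b^2 - D)/(4a) must be an integer >= a.
Enumerate a = 1..24, b in [-a, a]:
  a=1: (1, 0, 454)  [1]
  a=2: (2, 0, 227)  [1]
  a=3..4: none
  a=5: (5, -2, 91), (5, 2, 91)  [2]
  a=6: none
  a=7: (7, -2, 65), (7, 2, 65)  [2]
  a=8..9: none
  a=10: (10, -8, 47), (10, 8, 47)  [2]
  a=11..12: none
  a=13: (13, -2, 35), (13, 2, 35)  [2]
  a=14: (14, -12, 35), (14, 12, 35)  [2]
  a=15..22: none
  a=23: (23, -22, 25), (23, 22, 25)  [2]
  a=24: none
Total reduced forms: 1 + 1 + 2 + 2 + 2 + 2 + 2 + 2 = 14
h = 14

14


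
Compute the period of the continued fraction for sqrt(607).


Run the CF algorithm for sqrt(607).
a_0 = floor(sqrt(607)) = 24; set m_0=0, q_0=1.
Recurrence: m' = q*a - m,  q' = (d - m'^2)/q,  a' = floor((a_0 + m')/q').
  step 1: m=24, q=31, a=1
  step 2: m=7, q=18, a=1
  step 3: m=11, q=27, a=1
  step 4: m=16, q=13, a=3
  step 5: m=23, q=6, a=7
  step 6: m=19, q=41, a=1
  step 7: m=22, q=3, a=15
  step 8: m=23, q=26, a=1
  step 9: m=3, q=23, a=1
  step 10: m=20, q=9, a=4
  step 11: m=16, q=39, a=1
  step 12: m=23, q=2, a=23
  step 13: m=23, q=39, a=1
  step 14: m=16, q=9, a=4
  step 15: m=20, q=23, a=1
  step 16: m=3, q=26, a=1
  step 17: m=23, q=3, a=15
  step 18: m=22, q=41, a=1
  step 19: m=19, q=6, a=7
  step 20: m=23, q=13, a=3
  step 21: m=16, q=27, a=1
  step 22: m=11, q=18, a=1
  step 23: m=7, q=31, a=1
  step 24: m=24, q=1, a=48
a_24 = 2*a_0 = 48, so the period closes here.
sqrt(607) = [24; 1, 1, 1, 3, 7, 1, 15, 1, 1, 4, 1, 23, 1, 4, 1, 1, 15, 1, 7, 3, 1, 1, 1, 48]
Period length = 24

24


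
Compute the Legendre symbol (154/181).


p = 181 is prime, so compute (154/181) with the reciprocity algorithm (Jacobi-symbol steps: pull out 2s via (2/n), flip via reciprocity, reduce):
  pull out 2: (2/181) = -1  (since 181 mod 8 = 5)
  reciprocity: (77/181) -> +(181/77)
  reduce: (27/77)
  reciprocity: (27/77) -> +(77/27)
  reduce: (23/27)
  reciprocity: (23/27) -> -(27/23)
  reduce: (4/23)
  pull out 2: (2/23) = +1  (since 23 mod 8 = 7)
  pull out 2: (2/23) = +1  (since 23 mod 8 = 7)
  (1/23) = 1
Product of signs = 1
(154/181) = 1

1


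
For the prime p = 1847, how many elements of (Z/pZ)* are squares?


For prime p, the number of non-zero quadratic residues is (p-1)/2.
= (1847-1)/2
= 923

923


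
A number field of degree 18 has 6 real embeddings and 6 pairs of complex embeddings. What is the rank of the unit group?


By Dirichlet's unit theorem:
rank = r1 + r2 - 1
= 6 + 6 - 1
= 11

11


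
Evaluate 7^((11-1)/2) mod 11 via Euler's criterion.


p = 11 is prime and the exponent is (p-1)/2 = 5, so by Euler's criterion 7^5 = (7/11) = +1 or -1 mod 11.
Compute by square-and-multiply:
  5 = 4 + 1 (binary 101)
  Repeated squaring mod 11: 7^1 = 7, 7^2 = 5, 7^4 = 3
  7^5 = 7^4 * 7^1 = 3 * 7 mod 11
    3 * 7 = 21 = 10 mod 11
  7^5 = 10 mod 11
Result 10 = p - 1 = -1 mod 11: 7 is a quadratic non-residue mod 11. As a residue in [0, p-1] the value is 10.
7^5 mod 11 = 10

10


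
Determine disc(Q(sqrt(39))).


For K = Q(sqrt(d)) with d squarefree: disc(K) = d if d = 1 mod 4, and disc(K) = 4d if d = 2 or 3 mod 4.
Here d = 39, and d mod 4 = 3.
d = 3 mod 4, not 1 (O_K = Z[sqrt(d)]), so disc(K) = 4d = 4 * (39) = 156

156


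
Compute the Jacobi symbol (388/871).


Compute (388/871) via quadratic reciprocity:
  pull out 2: (2/871) = +1  (since 871 mod 8 = 7)
  pull out 2: (2/871) = +1  (since 871 mod 8 = 7)
  reciprocity: (97/871) -> +(871/97)
  reduce: (95/97)
  reciprocity: (95/97) -> +(97/95)
  reduce: (2/95)
  pull out 2: (2/95) = +1  (since 95 mod 8 = 7)
  (1/95) = 1
Product of signs = 1

1


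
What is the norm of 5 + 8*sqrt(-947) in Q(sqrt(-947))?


N(a + b*sqrt(d)) = a^2 - d*b^2
= (5)^2 - (-947)*(8)^2
= 25 + 60608
= 60633

60633


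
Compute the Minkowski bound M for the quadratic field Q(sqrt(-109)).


d = -109, d mod 4 = 3, so disc(K) = 4d = -436; |disc(K)| = 436
Imaginary quadratic field, so n = 2, s = r2 = 1, r1 = 0
M = (n!/n^n) * (4/pi)^s * sqrt(|disc(K)|) = (2!/2^2) * (4/pi)^1 * sqrt(436)
= 0.5 * 1.273240 * 20.880613
= 13.2930

13.2930


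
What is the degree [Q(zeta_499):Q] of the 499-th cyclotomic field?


The degree equals Euler's totient phi(499).
499 = 499
phi(499) = 498

498


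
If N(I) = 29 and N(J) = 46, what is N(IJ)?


N(IJ) = N(I) * N(J)
= 29 * 46
= 1334

1334


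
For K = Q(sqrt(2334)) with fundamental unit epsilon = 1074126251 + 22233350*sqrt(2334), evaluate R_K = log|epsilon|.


epsilon = 1074126251 + 22233350*sqrt(2334)
= 2.1483e+09
R = ln(2.1483e+09)
= 21.4879

21.4879


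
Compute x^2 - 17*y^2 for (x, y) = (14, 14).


x^2 - d*y^2
= 14^2 - 17*14^2
= 196 - 3332
= -3136

-3136


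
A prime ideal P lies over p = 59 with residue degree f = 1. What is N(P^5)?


N(P^a) = p^(a*f)
= 59^(5*1)
= 59^5
= 714924299

714924299


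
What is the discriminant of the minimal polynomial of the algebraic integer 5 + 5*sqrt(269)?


The element 5 + 5*sqrt(269) has minimal polynomial:
x^2 - 10*x - 6700
Discriminant = (-10)^2 - 4*(-6700)
= 100 + 26800
= 26900

26900


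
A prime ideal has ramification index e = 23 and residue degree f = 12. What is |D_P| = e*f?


|D_P| = e * f
= 23 * 12
= 276

276


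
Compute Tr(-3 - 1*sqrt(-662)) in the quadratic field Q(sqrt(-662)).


Tr(a + b*sqrt(d)) = (a + b*sqrt(d)) + (a - b*sqrt(d)) = 2a
= 2 * (-3)
= -6

-6


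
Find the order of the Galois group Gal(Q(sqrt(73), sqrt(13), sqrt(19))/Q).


The 3 square roots of distinct primes are multiplicatively independent over Q,
so [K:Q] = 2^3 and Gal(K/Q) is isomorphic to (Z/2Z)^3.
|Gal| = 2^3 = 8

8


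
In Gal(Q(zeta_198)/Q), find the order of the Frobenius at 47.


The Frobenius at p in Gal(Q(zeta_n)/Q) = (Z/nZ)* is the class of p, so its order is ord_198(47), the smallest k >= 1 with 47^k = 1 mod 198.
n = 198 = 2 * 3^2 * 11, phi(198) = 60; the order divides phi(n).
Divisors of 60: 1, 2, 3, 4, 5, 6, 10, 12, 15, 20, 30, 60
Repeated squaring mod 198: 47^1 = 47, 47^2 = 31, 47^4 = 169, 47^8 = 49, 47^16 = 25, 47^32 = 31
Test divisors in increasing order:
  k=1: 47^1 = 47 mod 198
  k=2: 47^2 = 31 mod 198
  k=3: 47^3 = 31 * 47 = 71 mod 198
  k=4: 47^4 = 169 mod 198
  k=5: 47^5 = 169 * 47 = 23 mod 198
  k=6: 47^6 = 169 * 31 = 91 mod 198
  k=10: 47^10 = 49 * 31 = 133 mod 198
  k=12: 47^12 = 49 * 169 = 163 mod 198
  k=15: 47^15 = 49 * 169 * 31 * 47 = 89 mod 198
  k=20: 47^20 = 25 * 169 = 67 mod 198
  k=30: 47^30 = 25 * 49 * 169 * 31 = 1 mod 198  <- first divisor giving 1
Order = 30

30


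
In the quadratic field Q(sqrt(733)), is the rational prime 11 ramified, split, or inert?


K = Q(sqrt(733)). Since d mod 4 = 1, disc(K) = 733.
Check p | disc: 733 mod 11 = 7.
p does not divide disc. Compute Legendre symbol (d/p):
7^((11-1)/2) mod 11 = -1
(d/p) = -1, so p is inert: (p) stays prime with e=1, f=2, g=1.
Therefore p is inert.

inert


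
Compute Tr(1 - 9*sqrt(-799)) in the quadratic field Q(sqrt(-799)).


Tr(a + b*sqrt(d)) = (a + b*sqrt(d)) + (a - b*sqrt(d)) = 2a
= 2 * (1)
= 2

2


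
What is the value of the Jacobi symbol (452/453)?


Compute (452/453) via quadratic reciprocity:
  pull out 2: (2/453) = -1  (since 453 mod 8 = 5)
  pull out 2: (2/453) = -1  (since 453 mod 8 = 5)
  reciprocity: (113/453) -> +(453/113)
  reduce: (1/113)
  (1/113) = 1
Product of signs = 1

1


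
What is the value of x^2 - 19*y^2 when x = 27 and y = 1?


x^2 - d*y^2
= 27^2 - 19*1^2
= 729 - 19
= 710

710


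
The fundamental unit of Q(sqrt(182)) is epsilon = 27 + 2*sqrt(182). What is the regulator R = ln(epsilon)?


epsilon = 27 + 2*sqrt(182)
= 53.9815
R = ln(53.9815)
= 3.9886

3.9886


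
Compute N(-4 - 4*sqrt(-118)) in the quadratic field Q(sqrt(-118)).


N(a + b*sqrt(d)) = a^2 - d*b^2
= (-4)^2 - (-118)*(-4)^2
= 16 + 1888
= 1904

1904


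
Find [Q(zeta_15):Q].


The degree equals Euler's totient phi(15).
15 = 3 * 5
phi(15) = 8

8


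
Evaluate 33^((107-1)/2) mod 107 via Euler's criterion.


p = 107 is prime and the exponent is (p-1)/2 = 53, so by Euler's criterion 33^53 = (33/107) = +1 or -1 mod 107.
Compute by square-and-multiply:
  53 = 32 + 16 + 4 + 1 (binary 110101)
  Repeated squaring mod 107: 33^1 = 33, 33^2 = 19, 33^4 = 40, 33^8 = 102, 33^16 = 25, 33^32 = 90
  33^53 = 33^32 * 33^16 * 33^4 * 33^1 = 90 * 25 * 40 * 33 mod 107
    90 * 25 = 2250 = 3 mod 107
    3 * 40 = 120 = 13 mod 107
    13 * 33 = 429 = 1 mod 107
  33^53 = 1 mod 107
Result 1: 33 is a quadratic residue mod 107.
33^53 mod 107 = 1

1


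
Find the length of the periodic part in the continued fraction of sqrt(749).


Run the CF algorithm for sqrt(749).
a_0 = floor(sqrt(749)) = 27; set m_0=0, q_0=1.
Recurrence: m' = q*a - m,  q' = (d - m'^2)/q,  a' = floor((a_0 + m')/q').
  step 1: m=27, q=20, a=2
  step 2: m=13, q=29, a=1
  step 3: m=16, q=17, a=2
  step 4: m=18, q=25, a=1
  step 5: m=7, q=28, a=1
  step 6: m=21, q=11, a=4
  step 7: m=23, q=20, a=2
  step 8: m=17, q=23, a=1
  step 9: m=6, q=31, a=1
  step 10: m=25, q=4, a=13
  step 11: m=27, q=5, a=10
  step 12: m=23, q=44, a=1
  step 13: m=21, q=7, a=6
  step 14: m=21, q=44, a=1
  step 15: m=23, q=5, a=10
  step 16: m=27, q=4, a=13
  step 17: m=25, q=31, a=1
  step 18: m=6, q=23, a=1
  step 19: m=17, q=20, a=2
  step 20: m=23, q=11, a=4
  step 21: m=21, q=28, a=1
  step 22: m=7, q=25, a=1
  step 23: m=18, q=17, a=2
  step 24: m=16, q=29, a=1
  step 25: m=13, q=20, a=2
  step 26: m=27, q=1, a=54
a_26 = 2*a_0 = 54, so the period closes here.
sqrt(749) = [27; 2, 1, 2, 1, 1, 4, 2, 1, 1, 13, 10, 1, 6, 1, 10, 13, 1, 1, 2, 4, 1, 1, 2, 1, 2, 54]
Period length = 26

26


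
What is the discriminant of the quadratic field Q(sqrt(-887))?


For K = Q(sqrt(d)) with d squarefree: disc(K) = d if d = 1 mod 4, and disc(K) = 4d if d = 2 or 3 mod 4.
Here d = -887, and d mod 4 = 1.
d = 1 mod 4 (O_K = Z[(1+sqrt(d))/2]), so disc(K) = d = -887

-887


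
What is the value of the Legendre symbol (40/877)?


p = 877 is prime, so compute (40/877) with the reciprocity algorithm (Jacobi-symbol steps: pull out 2s via (2/n), flip via reciprocity, reduce):
  pull out 2: (2/877) = -1  (since 877 mod 8 = 5)
  pull out 2: (2/877) = -1  (since 877 mod 8 = 5)
  pull out 2: (2/877) = -1  (since 877 mod 8 = 5)
  reciprocity: (5/877) -> +(877/5)
  reduce: (2/5)
  pull out 2: (2/5) = -1  (since 5 mod 8 = 5)
  (1/5) = 1
Product of signs = 1
(40/877) = 1

1


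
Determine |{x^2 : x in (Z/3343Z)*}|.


For prime p, the number of non-zero quadratic residues is (p-1)/2.
= (3343-1)/2
= 1671

1671


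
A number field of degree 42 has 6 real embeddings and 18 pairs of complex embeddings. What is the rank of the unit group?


By Dirichlet's unit theorem:
rank = r1 + r2 - 1
= 6 + 18 - 1
= 23

23


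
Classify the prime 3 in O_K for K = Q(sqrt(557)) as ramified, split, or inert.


K = Q(sqrt(557)). Since d mod 4 = 1, disc(K) = 557.
Check p | disc: 557 mod 3 = 2.
p does not divide disc. Compute Legendre symbol (d/p):
2^((3-1)/2) mod 3 = -1
(d/p) = -1, so p is inert: (p) stays prime with e=1, f=2, g=1.
Therefore p is inert.

inert


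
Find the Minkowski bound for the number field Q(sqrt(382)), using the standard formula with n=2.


d = 382, d mod 4 = 2, so disc(K) = 4d = 1528; |disc(K)| = 1528
Real quadratic field, so n = 2, s = r2 = 0, r1 = 2
M = (n!/n^n) * (4/pi)^s * sqrt(|disc(K)|) = (2!/2^2) * (4/pi)^0 * sqrt(1528)
= 0.5 * 1.000000 * 39.089641
= 19.5448

19.5448


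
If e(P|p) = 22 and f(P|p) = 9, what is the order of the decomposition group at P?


|D_P| = e * f
= 22 * 9
= 198

198


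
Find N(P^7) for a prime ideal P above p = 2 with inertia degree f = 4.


N(P^a) = p^(a*f)
= 2^(7*4)
= 2^28
= 268435456

268435456


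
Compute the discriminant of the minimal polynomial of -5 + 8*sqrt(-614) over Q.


The element -5 + 8*sqrt(-614) has minimal polynomial:
x^2 + 10*x + 39321
Discriminant = (10)^2 - 4*(39321)
= 100 - 157284
= -157184

-157184


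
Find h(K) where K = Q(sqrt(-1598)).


K = Q(sqrt(-1598)). d mod 4 = 2, so D = disc(K) = 4d = -6392
h(K) equals the number of primitive reduced positive-definite forms (a, b, c) = a*x^2 + b*x*y + c*y^2 with b^2 - 4ac = D,
where reduced means |b| <= a <= c, with b >= 0 whenever |b| = a or a = c, and primitive means gcd(a, b, c) = 1.
Reduced forces 3a^2 <= |D| = 6392, so 1 <= a <= 46; b must have the parity of D, and c = (b^2 - D)/(4a) must be an integer >= a.
Enumerate a = 1..46, b in [-a, a]:
  a=1: (1, 0, 1598)  [1]
  a=2: (2, 0, 799)  [1]
  a=3: (3, -2, 533), (3, 2, 533)  [2]
  a=4..5: none
  a=6: (6, -4, 267), (6, 4, 267)  [2]
  a=7..8: none
  a=9: (9, -4, 178), (9, 4, 178)  [2]
  a=10..12: none
  a=13: (13, -2, 123), (13, 2, 123)  [2]
  a=14..16: none
  a=17: (17, 0, 94)  [1]
  a=18: (18, -4, 89), (18, 4, 89)  [2]
  a=19: (19, -12, 86), (19, 12, 86)  [2]
  a=20..22: none
  a=23: (23, -18, 73), (23, 18, 73)  [2]
  a=24..25: none
  a=26: (26, -24, 67), (26, 24, 67)  [2]
  a=27: (27, -14, 61), (27, 14, 61)  [2]
  a=28..30: none
  a=31: (31, -26, 57), (31, 26, 57)  [2]
  a=32..33: none
  a=34: (34, 0, 47)  [1]
  a=35..36: none
  a=37: (37, -34, 51), (37, 34, 51)  [2]
  a=38: (38, -12, 43), (38, 12, 43)  [2]
  a=39: (39, -28, 46), (39, -2, 41), (39, 2, 41), (39, 28, 46)  [4]
  a=40..46: none
Total reduced forms: 1 + 1 + 2 + 2 + 2 + 2 + 1 + 2 + 2 + 2 + 2 + 2 + 2 + 1 + 2 + 2 + 4 = 32
h = 32

32


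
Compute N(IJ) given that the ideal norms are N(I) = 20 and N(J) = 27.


N(IJ) = N(I) * N(J)
= 20 * 27
= 540

540


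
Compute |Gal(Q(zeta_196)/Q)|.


|Gal(Q(zeta_196)/Q)| = phi(196)
= 84

84


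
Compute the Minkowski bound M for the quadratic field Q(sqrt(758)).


d = 758, d mod 4 = 2, so disc(K) = 4d = 3032; |disc(K)| = 3032
Real quadratic field, so n = 2, s = r2 = 0, r1 = 2
M = (n!/n^n) * (4/pi)^s * sqrt(|disc(K)|) = (2!/2^2) * (4/pi)^0 * sqrt(3032)
= 0.5 * 1.000000 * 55.063600
= 27.5318

27.5318


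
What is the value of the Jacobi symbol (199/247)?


Compute (199/247) via quadratic reciprocity:
  reciprocity: (199/247) -> -(247/199)
  reduce: (48/199)
  pull out 2: (2/199) = +1  (since 199 mod 8 = 7)
  pull out 2: (2/199) = +1  (since 199 mod 8 = 7)
  pull out 2: (2/199) = +1  (since 199 mod 8 = 7)
  pull out 2: (2/199) = +1  (since 199 mod 8 = 7)
  reciprocity: (3/199) -> -(199/3)
  reduce: (1/3)
  (1/3) = 1
Product of signs = 1

1


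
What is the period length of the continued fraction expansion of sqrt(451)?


Run the CF algorithm for sqrt(451).
a_0 = floor(sqrt(451)) = 21; set m_0=0, q_0=1.
Recurrence: m' = q*a - m,  q' = (d - m'^2)/q,  a' = floor((a_0 + m')/q').
  step 1: m=21, q=10, a=4
  step 2: m=19, q=9, a=4
  step 3: m=17, q=18, a=2
  step 4: m=19, q=5, a=8
  step 5: m=21, q=2, a=21
  step 6: m=21, q=5, a=8
  step 7: m=19, q=18, a=2
  step 8: m=17, q=9, a=4
  step 9: m=19, q=10, a=4
  step 10: m=21, q=1, a=42
a_10 = 2*a_0 = 42, so the period closes here.
sqrt(451) = [21; 4, 4, 2, 8, 21, 8, 2, 4, 4, 42]
Period length = 10

10


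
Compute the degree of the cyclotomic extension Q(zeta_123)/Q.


The degree equals Euler's totient phi(123).
123 = 3 * 41
phi(123) = 80

80


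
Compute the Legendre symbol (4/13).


p = 13 is prime, so compute (4/13) with the reciprocity algorithm (Jacobi-symbol steps: pull out 2s via (2/n), flip via reciprocity, reduce):
  pull out 2: (2/13) = -1  (since 13 mod 8 = 5)
  pull out 2: (2/13) = -1  (since 13 mod 8 = 5)
  (1/13) = 1
Product of signs = 1
(4/13) = 1

1


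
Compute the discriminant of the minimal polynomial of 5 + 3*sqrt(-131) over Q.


The element 5 + 3*sqrt(-131) has minimal polynomial:
x^2 - 10*x + 1204
Discriminant = (-10)^2 - 4*(1204)
= 100 - 4816
= -4716

-4716


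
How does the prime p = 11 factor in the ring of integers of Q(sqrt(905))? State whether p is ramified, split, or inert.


K = Q(sqrt(905)). Since d mod 4 = 1, disc(K) = 905.
Check p | disc: 905 mod 11 = 3.
p does not divide disc. Compute Legendre symbol (d/p):
3^((11-1)/2) mod 11 = 1
(d/p) = 1, so p splits: (p) = P*P' with e=1, f=1, g=2.
Therefore p is split.

split


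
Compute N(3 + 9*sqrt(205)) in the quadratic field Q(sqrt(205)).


N(a + b*sqrt(d)) = a^2 - d*b^2
= (3)^2 - (205)*(9)^2
= 9 - 16605
= -16596

-16596


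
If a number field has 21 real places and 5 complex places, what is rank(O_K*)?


By Dirichlet's unit theorem:
rank = r1 + r2 - 1
= 21 + 5 - 1
= 25

25


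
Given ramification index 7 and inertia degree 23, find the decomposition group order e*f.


|D_P| = e * f
= 7 * 23
= 161

161


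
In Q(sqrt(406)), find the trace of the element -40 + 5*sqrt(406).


Tr(a + b*sqrt(d)) = (a + b*sqrt(d)) + (a - b*sqrt(d)) = 2a
= 2 * (-40)
= -80

-80


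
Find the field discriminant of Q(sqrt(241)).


For K = Q(sqrt(d)) with d squarefree: disc(K) = d if d = 1 mod 4, and disc(K) = 4d if d = 2 or 3 mod 4.
Here d = 241, and d mod 4 = 1.
d = 1 mod 4 (O_K = Z[(1+sqrt(d))/2]), so disc(K) = d = 241

241


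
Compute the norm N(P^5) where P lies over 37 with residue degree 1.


N(P^a) = p^(a*f)
= 37^(5*1)
= 37^5
= 69343957

69343957


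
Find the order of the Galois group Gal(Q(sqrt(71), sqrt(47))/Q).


The 2 square roots of distinct primes are multiplicatively independent over Q,
so [K:Q] = 2^2 and Gal(K/Q) is isomorphic to (Z/2Z)^2.
|Gal| = 2^2 = 4

4


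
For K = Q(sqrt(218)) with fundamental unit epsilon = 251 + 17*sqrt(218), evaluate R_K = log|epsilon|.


epsilon = 251 + 17*sqrt(218)
= 502.0020
R = ln(502.0020)
= 6.2186

6.2186


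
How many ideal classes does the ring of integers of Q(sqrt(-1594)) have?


K = Q(sqrt(-1594)). d mod 4 = 2, so D = disc(K) = 4d = -6376
h(K) equals the number of primitive reduced positive-definite forms (a, b, c) = a*x^2 + b*x*y + c*y^2 with b^2 - 4ac = D,
where reduced means |b| <= a <= c, with b >= 0 whenever |b| = a or a = c, and primitive means gcd(a, b, c) = 1.
Reduced forces 3a^2 <= |D| = 6376, so 1 <= a <= 46; b must have the parity of D, and c = (b^2 - D)/(4a) must be an integer >= a.
Enumerate a = 1..46, b in [-a, a]:
  a=1: (1, 0, 1594)  [1]
  a=2: (2, 0, 797)  [1]
  a=3..4: none
  a=5: (5, -2, 319), (5, 2, 319)  [2]
  a=6: none
  a=7: (7, -6, 229), (7, 6, 229)  [2]
  a=8..9: none
  a=10: (10, -8, 161), (10, 8, 161)  [2]
  a=11: (11, -2, 145), (11, 2, 145)  [2]
  a=12..13: none
  a=14: (14, -8, 115), (14, 8, 115)  [2]
  a=15..16: none
  a=17: (17, -4, 94), (17, 4, 94)  [2]
  a=18..21: none
  a=22: (22, -20, 77), (22, 20, 77)  [2]
  a=23: (23, -8, 70), (23, 8, 70)  [2]
  a=24: none
  a=25: (25, -18, 67), (25, 18, 67)  [2]
  a=26..28: none
  a=29: (29, -2, 55), (29, 2, 55)  [2]
  a=30: none
  a=31: (31, -14, 53), (31, 14, 53)  [2]
  a=32..33: none
  a=34: (34, -4, 47), (34, 4, 47)  [2]
  a=35: (35, -22, 49), (35, -8, 46), (35, 8, 46), (35, 22, 49)  [4]
  a=36: none
  a=37: (37, -32, 50), (37, 32, 50)  [2]
  a=38..40: none
  a=41: (41, -26, 43), (41, 26, 43)  [2]
  a=42..46: none
Total reduced forms: 1 + 1 + 2 + 2 + 2 + 2 + 2 + 2 + 2 + 2 + 2 + 2 + 2 + 2 + 4 + 2 + 2 = 34
h = 34

34
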